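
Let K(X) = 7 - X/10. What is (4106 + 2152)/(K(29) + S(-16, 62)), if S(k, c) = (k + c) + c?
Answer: 62580/1121 ≈ 55.825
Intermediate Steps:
S(k, c) = k + 2*c (S(k, c) = (c + k) + c = k + 2*c)
K(X) = 7 - X/10
(4106 + 2152)/(K(29) + S(-16, 62)) = (4106 + 2152)/((7 - ⅒*29) + (-16 + 2*62)) = 6258/((7 - 29/10) + (-16 + 124)) = 6258/(41/10 + 108) = 6258/(1121/10) = 6258*(10/1121) = 62580/1121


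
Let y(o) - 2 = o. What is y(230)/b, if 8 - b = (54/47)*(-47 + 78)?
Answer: -5452/649 ≈ -8.4006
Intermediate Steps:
y(o) = 2 + o
b = -1298/47 (b = 8 - 54/47*(-47 + 78) = 8 - 54*(1/47)*31 = 8 - 54*31/47 = 8 - 1*1674/47 = 8 - 1674/47 = -1298/47 ≈ -27.617)
y(230)/b = (2 + 230)/(-1298/47) = 232*(-47/1298) = -5452/649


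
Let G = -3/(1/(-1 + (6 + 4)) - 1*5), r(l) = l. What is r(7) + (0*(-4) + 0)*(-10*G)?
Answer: 7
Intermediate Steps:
G = 27/44 (G = -3/(1/(-1 + 10) - 5) = -3/(1/9 - 5) = -3/(⅑ - 5) = -3/(-44/9) = -3*(-9/44) = 27/44 ≈ 0.61364)
r(7) + (0*(-4) + 0)*(-10*G) = 7 + (0*(-4) + 0)*(-10*27/44) = 7 + (0 + 0)*(-135/22) = 7 + 0*(-135/22) = 7 + 0 = 7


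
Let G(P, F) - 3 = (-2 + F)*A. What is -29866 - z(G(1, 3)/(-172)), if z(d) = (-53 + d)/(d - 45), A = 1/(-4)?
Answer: -925016361/30971 ≈ -29867.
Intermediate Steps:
A = -¼ ≈ -0.25000
G(P, F) = 7/2 - F/4 (G(P, F) = 3 + (-2 + F)*(-¼) = 3 + (½ - F/4) = 7/2 - F/4)
z(d) = (-53 + d)/(-45 + d)
-29866 - z(G(1, 3)/(-172)) = -29866 - (-53 + (7/2 - ¼*3)/(-172))/(-45 + (7/2 - ¼*3)/(-172)) = -29866 - (-53 + (7/2 - ¾)*(-1/172))/(-45 + (7/2 - ¾)*(-1/172)) = -29866 - (-53 + (11/4)*(-1/172))/(-45 + (11/4)*(-1/172)) = -29866 - (-53 - 11/688)/(-45 - 11/688) = -29866 - (-36475)/((-30971/688)*688) = -29866 - (-688)*(-36475)/(30971*688) = -29866 - 1*36475/30971 = -29866 - 36475/30971 = -925016361/30971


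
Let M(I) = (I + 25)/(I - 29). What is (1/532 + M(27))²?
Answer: 191296561/283024 ≈ 675.90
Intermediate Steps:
M(I) = (25 + I)/(-29 + I)
(1/532 + M(27))² = (1/532 + (25 + 27)/(-29 + 27))² = (1/532 + 52/(-2))² = (1/532 - ½*52)² = (1/532 - 26)² = (-13831/532)² = 191296561/283024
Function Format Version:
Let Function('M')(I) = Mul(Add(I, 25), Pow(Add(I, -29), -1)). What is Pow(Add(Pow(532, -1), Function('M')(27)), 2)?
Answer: Rational(191296561, 283024) ≈ 675.90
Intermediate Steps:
Function('M')(I) = Mul(Pow(Add(-29, I), -1), Add(25, I)) (Function('M')(I) = Mul(Add(25, I), Pow(Add(-29, I), -1)) = Mul(Pow(Add(-29, I), -1), Add(25, I)))
Pow(Add(Pow(532, -1), Function('M')(27)), 2) = Pow(Add(Pow(532, -1), Mul(Pow(Add(-29, 27), -1), Add(25, 27))), 2) = Pow(Add(Rational(1, 532), Mul(Pow(-2, -1), 52)), 2) = Pow(Add(Rational(1, 532), Mul(Rational(-1, 2), 52)), 2) = Pow(Add(Rational(1, 532), -26), 2) = Pow(Rational(-13831, 532), 2) = Rational(191296561, 283024)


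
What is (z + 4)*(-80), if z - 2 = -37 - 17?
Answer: 3840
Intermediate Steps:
z = -52 (z = 2 + (-37 - 17) = 2 - 54 = -52)
(z + 4)*(-80) = (-52 + 4)*(-80) = -48*(-80) = 3840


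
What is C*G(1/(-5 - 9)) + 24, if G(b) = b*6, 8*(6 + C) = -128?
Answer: 234/7 ≈ 33.429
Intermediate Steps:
C = -22 (C = -6 + (⅛)*(-128) = -6 - 16 = -22)
G(b) = 6*b
C*G(1/(-5 - 9)) + 24 = -132/(-5 - 9) + 24 = -132/(-14) + 24 = -132*(-1)/14 + 24 = -22*(-3/7) + 24 = 66/7 + 24 = 234/7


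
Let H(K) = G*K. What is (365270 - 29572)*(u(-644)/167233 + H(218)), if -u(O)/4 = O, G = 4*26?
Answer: 5030838100032/661 ≈ 7.6109e+9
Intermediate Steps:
G = 104
u(O) = -4*O
H(K) = 104*K
(365270 - 29572)*(u(-644)/167233 + H(218)) = (365270 - 29572)*(-4*(-644)/167233 + 104*218) = 335698*(2576*(1/167233) + 22672) = 335698*(112/7271 + 22672) = 335698*(164848224/7271) = 5030838100032/661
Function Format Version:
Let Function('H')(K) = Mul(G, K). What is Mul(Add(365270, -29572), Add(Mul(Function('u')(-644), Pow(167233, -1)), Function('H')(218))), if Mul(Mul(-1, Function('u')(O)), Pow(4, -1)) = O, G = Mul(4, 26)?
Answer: Rational(5030838100032, 661) ≈ 7.6109e+9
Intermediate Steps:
G = 104
Function('u')(O) = Mul(-4, O)
Function('H')(K) = Mul(104, K)
Mul(Add(365270, -29572), Add(Mul(Function('u')(-644), Pow(167233, -1)), Function('H')(218))) = Mul(Add(365270, -29572), Add(Mul(Mul(-4, -644), Pow(167233, -1)), Mul(104, 218))) = Mul(335698, Add(Mul(2576, Rational(1, 167233)), 22672)) = Mul(335698, Add(Rational(112, 7271), 22672)) = Mul(335698, Rational(164848224, 7271)) = Rational(5030838100032, 661)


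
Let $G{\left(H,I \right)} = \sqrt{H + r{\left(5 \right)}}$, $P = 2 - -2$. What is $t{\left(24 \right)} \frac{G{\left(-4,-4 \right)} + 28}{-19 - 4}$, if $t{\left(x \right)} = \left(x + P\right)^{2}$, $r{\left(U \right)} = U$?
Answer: $- \frac{22736}{23} \approx -988.52$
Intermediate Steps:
$P = 4$ ($P = 2 + 2 = 4$)
$G{\left(H,I \right)} = \sqrt{5 + H}$ ($G{\left(H,I \right)} = \sqrt{H + 5} = \sqrt{5 + H}$)
$t{\left(x \right)} = \left(4 + x\right)^{2}$ ($t{\left(x \right)} = \left(x + 4\right)^{2} = \left(4 + x\right)^{2}$)
$t{\left(24 \right)} \frac{G{\left(-4,-4 \right)} + 28}{-19 - 4} = \left(4 + 24\right)^{2} \frac{\sqrt{5 - 4} + 28}{-19 - 4} = 28^{2} \frac{\sqrt{1} + 28}{-23} = 784 \left(1 + 28\right) \left(- \frac{1}{23}\right) = 784 \cdot 29 \left(- \frac{1}{23}\right) = 784 \left(- \frac{29}{23}\right) = - \frac{22736}{23}$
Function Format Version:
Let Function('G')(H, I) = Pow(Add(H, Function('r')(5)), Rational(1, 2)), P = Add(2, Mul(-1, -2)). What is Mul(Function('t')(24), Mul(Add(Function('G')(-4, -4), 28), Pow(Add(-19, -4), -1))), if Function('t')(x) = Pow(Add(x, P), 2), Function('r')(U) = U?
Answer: Rational(-22736, 23) ≈ -988.52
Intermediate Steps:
P = 4 (P = Add(2, 2) = 4)
Function('G')(H, I) = Pow(Add(5, H), Rational(1, 2)) (Function('G')(H, I) = Pow(Add(H, 5), Rational(1, 2)) = Pow(Add(5, H), Rational(1, 2)))
Function('t')(x) = Pow(Add(4, x), 2) (Function('t')(x) = Pow(Add(x, 4), 2) = Pow(Add(4, x), 2))
Mul(Function('t')(24), Mul(Add(Function('G')(-4, -4), 28), Pow(Add(-19, -4), -1))) = Mul(Pow(Add(4, 24), 2), Mul(Add(Pow(Add(5, -4), Rational(1, 2)), 28), Pow(Add(-19, -4), -1))) = Mul(Pow(28, 2), Mul(Add(Pow(1, Rational(1, 2)), 28), Pow(-23, -1))) = Mul(784, Mul(Add(1, 28), Rational(-1, 23))) = Mul(784, Mul(29, Rational(-1, 23))) = Mul(784, Rational(-29, 23)) = Rational(-22736, 23)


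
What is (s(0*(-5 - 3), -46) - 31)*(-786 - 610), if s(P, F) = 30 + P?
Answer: 1396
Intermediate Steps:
(s(0*(-5 - 3), -46) - 31)*(-786 - 610) = ((30 + 0*(-5 - 3)) - 31)*(-786 - 610) = ((30 + 0*(-8)) - 31)*(-1396) = ((30 + 0) - 31)*(-1396) = (30 - 31)*(-1396) = -1*(-1396) = 1396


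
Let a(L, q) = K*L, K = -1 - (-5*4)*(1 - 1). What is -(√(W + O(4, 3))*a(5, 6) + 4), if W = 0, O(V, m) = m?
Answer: -4 + 5*√3 ≈ 4.6603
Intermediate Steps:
K = -1 (K = -1 - (-20)*0 = -1 - 1*0 = -1 + 0 = -1)
a(L, q) = -L
-(√(W + O(4, 3))*a(5, 6) + 4) = -(√(0 + 3)*(-1*5) + 4) = -(√3*(-5) + 4) = -(-5*√3 + 4) = -(4 - 5*√3) = -4 + 5*√3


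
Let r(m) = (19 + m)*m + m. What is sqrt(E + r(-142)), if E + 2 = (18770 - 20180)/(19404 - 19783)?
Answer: 4*sqrt(155542737)/379 ≈ 131.63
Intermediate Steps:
r(m) = m + m*(19 + m) (r(m) = m*(19 + m) + m = m + m*(19 + m))
E = 652/379 (E = -2 + (18770 - 20180)/(19404 - 19783) = -2 - 1410/(-379) = -2 - 1410*(-1/379) = -2 + 1410/379 = 652/379 ≈ 1.7203)
sqrt(E + r(-142)) = sqrt(652/379 - 142*(20 - 142)) = sqrt(652/379 - 142*(-122)) = sqrt(652/379 + 17324) = sqrt(6566448/379) = 4*sqrt(155542737)/379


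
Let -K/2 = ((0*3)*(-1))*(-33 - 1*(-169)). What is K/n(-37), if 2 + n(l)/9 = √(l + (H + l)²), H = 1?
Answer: 0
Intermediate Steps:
n(l) = -18 + 9*√(l + (1 + l)²)
K = 0 (K = -2*(0*3)*(-1)*(-33 - 1*(-169)) = -2*0*(-1)*(-33 + 169) = -0*136 = -2*0 = 0)
K/n(-37) = 0/(-18 + 9*√(-37 + (1 - 37)²)) = 0/(-18 + 9*√(-37 + (-36)²)) = 0/(-18 + 9*√(-37 + 1296)) = 0/(-18 + 9*√1259) = 0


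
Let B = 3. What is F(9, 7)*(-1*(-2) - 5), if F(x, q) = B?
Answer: -9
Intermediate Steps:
F(x, q) = 3
F(9, 7)*(-1*(-2) - 5) = 3*(-1*(-2) - 5) = 3*(2 - 5) = 3*(-3) = -9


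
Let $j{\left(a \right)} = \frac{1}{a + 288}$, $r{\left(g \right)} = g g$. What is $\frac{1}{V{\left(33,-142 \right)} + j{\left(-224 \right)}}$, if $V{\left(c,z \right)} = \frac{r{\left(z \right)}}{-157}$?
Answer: $- \frac{10048}{1290339} \approx -0.0077871$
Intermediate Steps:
$r{\left(g \right)} = g^{2}$
$V{\left(c,z \right)} = - \frac{z^{2}}{157}$ ($V{\left(c,z \right)} = \frac{z^{2}}{-157} = z^{2} \left(- \frac{1}{157}\right) = - \frac{z^{2}}{157}$)
$j{\left(a \right)} = \frac{1}{288 + a}$
$\frac{1}{V{\left(33,-142 \right)} + j{\left(-224 \right)}} = \frac{1}{- \frac{\left(-142\right)^{2}}{157} + \frac{1}{288 - 224}} = \frac{1}{\left(- \frac{1}{157}\right) 20164 + \frac{1}{64}} = \frac{1}{- \frac{20164}{157} + \frac{1}{64}} = \frac{1}{- \frac{1290339}{10048}} = - \frac{10048}{1290339}$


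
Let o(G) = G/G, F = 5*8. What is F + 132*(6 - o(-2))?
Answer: 700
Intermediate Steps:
F = 40
o(G) = 1
F + 132*(6 - o(-2)) = 40 + 132*(6 - 1*1) = 40 + 132*(6 - 1) = 40 + 132*5 = 40 + 660 = 700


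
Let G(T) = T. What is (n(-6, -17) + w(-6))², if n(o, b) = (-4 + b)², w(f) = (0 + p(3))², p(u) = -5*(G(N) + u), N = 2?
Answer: 1136356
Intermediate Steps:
p(u) = -10 - 5*u (p(u) = -5*(2 + u) = -10 - 5*u)
w(f) = 625 (w(f) = (0 + (-10 - 5*3))² = (0 + (-10 - 15))² = (0 - 25)² = (-25)² = 625)
(n(-6, -17) + w(-6))² = ((-4 - 17)² + 625)² = ((-21)² + 625)² = (441 + 625)² = 1066² = 1136356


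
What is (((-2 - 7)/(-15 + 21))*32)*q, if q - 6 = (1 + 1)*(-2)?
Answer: -96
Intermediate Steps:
q = 2 (q = 6 + (1 + 1)*(-2) = 6 + 2*(-2) = 6 - 4 = 2)
(((-2 - 7)/(-15 + 21))*32)*q = (((-2 - 7)/(-15 + 21))*32)*2 = (-9/6*32)*2 = (-9*⅙*32)*2 = -3/2*32*2 = -48*2 = -96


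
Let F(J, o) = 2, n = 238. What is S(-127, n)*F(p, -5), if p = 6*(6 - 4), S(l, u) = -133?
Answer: -266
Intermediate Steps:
p = 12 (p = 6*2 = 12)
S(-127, n)*F(p, -5) = -133*2 = -266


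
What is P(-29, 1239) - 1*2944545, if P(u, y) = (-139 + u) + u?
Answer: -2944742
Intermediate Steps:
P(u, y) = -139 + 2*u
P(-29, 1239) - 1*2944545 = (-139 + 2*(-29)) - 1*2944545 = (-139 - 58) - 2944545 = -197 - 2944545 = -2944742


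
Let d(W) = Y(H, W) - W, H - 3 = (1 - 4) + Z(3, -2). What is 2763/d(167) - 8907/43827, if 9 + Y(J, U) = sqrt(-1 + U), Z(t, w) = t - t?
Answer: -1199276047/75017215 - 921*sqrt(166)/10270 ≈ -17.142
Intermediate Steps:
Z(t, w) = 0
H = 0 (H = 3 + ((1 - 4) + 0) = 3 + (-3 + 0) = 3 - 3 = 0)
Y(J, U) = -9 + sqrt(-1 + U)
d(W) = -9 + sqrt(-1 + W) - W (d(W) = (-9 + sqrt(-1 + W)) - W = -9 + sqrt(-1 + W) - W)
2763/d(167) - 8907/43827 = 2763/(-9 + sqrt(-1 + 167) - 1*167) - 8907/43827 = 2763/(-9 + sqrt(166) - 167) - 8907*1/43827 = 2763/(-176 + sqrt(166)) - 2969/14609 = -2969/14609 + 2763/(-176 + sqrt(166))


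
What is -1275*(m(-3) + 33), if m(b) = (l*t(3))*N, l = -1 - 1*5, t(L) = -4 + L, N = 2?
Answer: -57375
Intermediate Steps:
l = -6 (l = -1 - 5 = -6)
m(b) = 12 (m(b) = -6*(-4 + 3)*2 = -6*(-1)*2 = 6*2 = 12)
-1275*(m(-3) + 33) = -1275*(12 + 33) = -1275*45 = -57375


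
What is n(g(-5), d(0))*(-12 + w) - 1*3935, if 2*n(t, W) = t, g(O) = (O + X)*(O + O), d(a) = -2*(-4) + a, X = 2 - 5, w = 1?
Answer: -4375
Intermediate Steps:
X = -3
d(a) = 8 + a
g(O) = 2*O*(-3 + O) (g(O) = (O - 3)*(O + O) = (-3 + O)*(2*O) = 2*O*(-3 + O))
n(t, W) = t/2
n(g(-5), d(0))*(-12 + w) - 1*3935 = ((2*(-5)*(-3 - 5))/2)*(-12 + 1) - 1*3935 = ((2*(-5)*(-8))/2)*(-11) - 3935 = ((½)*80)*(-11) - 3935 = 40*(-11) - 3935 = -440 - 3935 = -4375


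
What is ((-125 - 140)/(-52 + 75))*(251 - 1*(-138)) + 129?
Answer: -100118/23 ≈ -4353.0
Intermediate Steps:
((-125 - 140)/(-52 + 75))*(251 - 1*(-138)) + 129 = (-265/23)*(251 + 138) + 129 = -265*1/23*389 + 129 = -265/23*389 + 129 = -103085/23 + 129 = -100118/23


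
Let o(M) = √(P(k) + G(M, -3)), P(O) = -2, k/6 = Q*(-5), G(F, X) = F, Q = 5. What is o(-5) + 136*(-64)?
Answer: -8704 + I*√7 ≈ -8704.0 + 2.6458*I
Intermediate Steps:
k = -150 (k = 6*(5*(-5)) = 6*(-25) = -150)
o(M) = √(-2 + M)
o(-5) + 136*(-64) = √(-2 - 5) + 136*(-64) = √(-7) - 8704 = I*√7 - 8704 = -8704 + I*√7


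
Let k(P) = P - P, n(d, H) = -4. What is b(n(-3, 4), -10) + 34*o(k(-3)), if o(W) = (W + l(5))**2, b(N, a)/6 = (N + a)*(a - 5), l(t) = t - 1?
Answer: 1804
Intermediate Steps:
l(t) = -1 + t
b(N, a) = 6*(-5 + a)*(N + a) (b(N, a) = 6*((N + a)*(a - 5)) = 6*((N + a)*(-5 + a)) = 6*((-5 + a)*(N + a)) = 6*(-5 + a)*(N + a))
k(P) = 0
o(W) = (4 + W)**2 (o(W) = (W + (-1 + 5))**2 = (W + 4)**2 = (4 + W)**2)
b(n(-3, 4), -10) + 34*o(k(-3)) = (-30*(-4) - 30*(-10) + 6*(-10)**2 + 6*(-4)*(-10)) + 34*(4 + 0)**2 = (120 + 300 + 6*100 + 240) + 34*4**2 = (120 + 300 + 600 + 240) + 34*16 = 1260 + 544 = 1804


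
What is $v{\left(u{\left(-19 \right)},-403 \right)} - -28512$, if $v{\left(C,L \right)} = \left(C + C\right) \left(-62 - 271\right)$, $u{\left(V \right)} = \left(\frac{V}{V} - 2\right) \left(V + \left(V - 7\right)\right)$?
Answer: $-1458$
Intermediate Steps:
$u{\left(V \right)} = 7 - 2 V$ ($u{\left(V \right)} = \left(1 - 2\right) \left(V + \left(V - 7\right)\right) = - (V + \left(-7 + V\right)) = - (-7 + 2 V) = 7 - 2 V$)
$v{\left(C,L \right)} = - 666 C$ ($v{\left(C,L \right)} = 2 C \left(-333\right) = - 666 C$)
$v{\left(u{\left(-19 \right)},-403 \right)} - -28512 = - 666 \left(7 - -38\right) - -28512 = - 666 \left(7 + 38\right) + 28512 = \left(-666\right) 45 + 28512 = -29970 + 28512 = -1458$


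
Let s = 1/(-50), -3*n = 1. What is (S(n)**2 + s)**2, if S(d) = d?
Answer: 1681/202500 ≈ 0.0083012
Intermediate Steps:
n = -1/3 (n = -1/3*1 = -1/3 ≈ -0.33333)
s = -1/50 ≈ -0.020000
(S(n)**2 + s)**2 = ((-1/3)**2 - 1/50)**2 = (1/9 - 1/50)**2 = (41/450)**2 = 1681/202500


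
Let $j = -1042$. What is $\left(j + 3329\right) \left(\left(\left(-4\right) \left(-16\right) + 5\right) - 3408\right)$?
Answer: $-7636293$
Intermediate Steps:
$\left(j + 3329\right) \left(\left(\left(-4\right) \left(-16\right) + 5\right) - 3408\right) = \left(-1042 + 3329\right) \left(\left(\left(-4\right) \left(-16\right) + 5\right) - 3408\right) = 2287 \left(\left(64 + 5\right) - 3408\right) = 2287 \left(69 - 3408\right) = 2287 \left(-3339\right) = -7636293$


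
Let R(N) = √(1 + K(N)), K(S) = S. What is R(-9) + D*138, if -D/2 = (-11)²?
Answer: -33396 + 2*I*√2 ≈ -33396.0 + 2.8284*I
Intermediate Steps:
R(N) = √(1 + N)
D = -242 (D = -2*(-11)² = -2*121 = -242)
R(-9) + D*138 = √(1 - 9) - 242*138 = √(-8) - 33396 = 2*I*√2 - 33396 = -33396 + 2*I*√2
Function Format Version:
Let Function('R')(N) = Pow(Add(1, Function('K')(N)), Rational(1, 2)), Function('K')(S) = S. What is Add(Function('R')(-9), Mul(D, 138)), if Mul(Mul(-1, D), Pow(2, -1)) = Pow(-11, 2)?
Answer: Add(-33396, Mul(2, I, Pow(2, Rational(1, 2)))) ≈ Add(-33396., Mul(2.8284, I))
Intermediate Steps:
Function('R')(N) = Pow(Add(1, N), Rational(1, 2))
D = -242 (D = Mul(-2, Pow(-11, 2)) = Mul(-2, 121) = -242)
Add(Function('R')(-9), Mul(D, 138)) = Add(Pow(Add(1, -9), Rational(1, 2)), Mul(-242, 138)) = Add(Pow(-8, Rational(1, 2)), -33396) = Add(Mul(2, I, Pow(2, Rational(1, 2))), -33396) = Add(-33396, Mul(2, I, Pow(2, Rational(1, 2))))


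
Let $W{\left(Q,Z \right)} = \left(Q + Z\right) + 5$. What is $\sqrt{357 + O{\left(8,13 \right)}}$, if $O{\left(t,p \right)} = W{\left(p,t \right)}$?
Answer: $\sqrt{383} \approx 19.57$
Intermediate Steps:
$W{\left(Q,Z \right)} = 5 + Q + Z$
$O{\left(t,p \right)} = 5 + p + t$
$\sqrt{357 + O{\left(8,13 \right)}} = \sqrt{357 + \left(5 + 13 + 8\right)} = \sqrt{357 + 26} = \sqrt{383}$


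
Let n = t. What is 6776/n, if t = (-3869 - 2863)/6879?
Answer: -353122/51 ≈ -6924.0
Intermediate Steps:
t = -2244/2293 (t = -6732*1/6879 = -2244/2293 ≈ -0.97863)
n = -2244/2293 ≈ -0.97863
6776/n = 6776/(-2244/2293) = 6776*(-2293/2244) = -353122/51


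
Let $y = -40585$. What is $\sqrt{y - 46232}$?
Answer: $i \sqrt{86817} \approx 294.65 i$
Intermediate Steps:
$\sqrt{y - 46232} = \sqrt{-40585 - 46232} = \sqrt{-86817} = i \sqrt{86817}$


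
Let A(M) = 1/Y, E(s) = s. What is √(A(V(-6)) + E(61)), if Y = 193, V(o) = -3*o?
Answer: 29*√2702/193 ≈ 7.8106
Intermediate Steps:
A(M) = 1/193
√(A(V(-6)) + E(61)) = √(1/193 + 61) = √(11774/193) = 29*√2702/193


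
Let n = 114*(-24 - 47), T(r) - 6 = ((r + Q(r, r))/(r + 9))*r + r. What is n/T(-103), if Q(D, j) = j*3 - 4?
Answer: 126806/8661 ≈ 14.641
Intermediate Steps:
Q(D, j) = -4 + 3*j (Q(D, j) = 3*j - 4 = -4 + 3*j)
T(r) = 6 + r + r*(-4 + 4*r)/(9 + r) (T(r) = 6 + (((r + (-4 + 3*r))/(r + 9))*r + r) = 6 + (((-4 + 4*r)/(9 + r))*r + r) = 6 + (r*(-4 + 4*r)/(9 + r) + r) = 6 + (r + r*(-4 + 4*r)/(9 + r)) = 6 + r + r*(-4 + 4*r)/(9 + r))
n = -8094 (n = 114*(-71) = -8094)
n/T(-103) = -8094*(9 - 103)/(54 + 5*(-103)² + 11*(-103)) = -8094*(-94/(54 + 5*10609 - 1133)) = -8094*(-94/(54 + 53045 - 1133)) = -8094/((-1/94*51966)) = -8094/(-25983/47) = -8094*(-47/25983) = 126806/8661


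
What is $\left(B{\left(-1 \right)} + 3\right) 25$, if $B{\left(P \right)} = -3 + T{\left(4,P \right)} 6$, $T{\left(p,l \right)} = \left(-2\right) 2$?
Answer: $-600$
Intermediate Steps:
$T{\left(p,l \right)} = -4$
$B{\left(P \right)} = -27$ ($B{\left(P \right)} = -3 - 24 = -27$)
$\left(B{\left(-1 \right)} + 3\right) 25 = \left(-27 + 3\right) 25 = \left(-24\right) 25 = -600$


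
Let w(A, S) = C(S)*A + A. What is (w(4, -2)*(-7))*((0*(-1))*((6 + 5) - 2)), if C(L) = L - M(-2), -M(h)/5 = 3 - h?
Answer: 0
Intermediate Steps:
M(h) = -15 + 5*h (M(h) = -5*(3 - h) = -15 + 5*h)
C(L) = 25 + L (C(L) = L - (-15 + 5*(-2)) = L - (-15 - 10) = L - 1*(-25) = L + 25 = 25 + L)
w(A, S) = A + A*(25 + S) (w(A, S) = (25 + S)*A + A = A*(25 + S) + A = A + A*(25 + S))
(w(4, -2)*(-7))*((0*(-1))*((6 + 5) - 2)) = ((4*(26 - 2))*(-7))*((0*(-1))*((6 + 5) - 2)) = ((4*24)*(-7))*(0*(11 - 2)) = (96*(-7))*(0*9) = -672*0 = 0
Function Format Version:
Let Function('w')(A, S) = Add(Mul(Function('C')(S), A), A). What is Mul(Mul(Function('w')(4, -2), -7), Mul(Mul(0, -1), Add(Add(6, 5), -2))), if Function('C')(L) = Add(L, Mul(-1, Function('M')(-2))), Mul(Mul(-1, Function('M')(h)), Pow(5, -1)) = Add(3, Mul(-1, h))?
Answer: 0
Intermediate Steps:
Function('M')(h) = Add(-15, Mul(5, h)) (Function('M')(h) = Mul(-5, Add(3, Mul(-1, h))) = Add(-15, Mul(5, h)))
Function('C')(L) = Add(25, L) (Function('C')(L) = Add(L, Mul(-1, Add(-15, Mul(5, -2)))) = Add(L, Mul(-1, Add(-15, -10))) = Add(L, Mul(-1, -25)) = Add(L, 25) = Add(25, L))
Function('w')(A, S) = Add(A, Mul(A, Add(25, S))) (Function('w')(A, S) = Add(Mul(Add(25, S), A), A) = Add(Mul(A, Add(25, S)), A) = Add(A, Mul(A, Add(25, S))))
Mul(Mul(Function('w')(4, -2), -7), Mul(Mul(0, -1), Add(Add(6, 5), -2))) = Mul(Mul(Mul(4, Add(26, -2)), -7), Mul(Mul(0, -1), Add(Add(6, 5), -2))) = Mul(Mul(Mul(4, 24), -7), Mul(0, Add(11, -2))) = Mul(Mul(96, -7), Mul(0, 9)) = Mul(-672, 0) = 0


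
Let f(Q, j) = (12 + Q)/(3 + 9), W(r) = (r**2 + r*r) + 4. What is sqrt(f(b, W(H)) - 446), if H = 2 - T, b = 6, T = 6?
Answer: I*sqrt(1778)/2 ≈ 21.083*I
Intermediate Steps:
H = -4 (H = 2 - 1*6 = 2 - 6 = -4)
W(r) = 4 + 2*r**2 (W(r) = (r**2 + r**2) + 4 = 2*r**2 + 4 = 4 + 2*r**2)
f(Q, j) = 1 + Q/12 (f(Q, j) = (12 + Q)/12 = (12 + Q)*(1/12) = 1 + Q/12)
sqrt(f(b, W(H)) - 446) = sqrt((1 + (1/12)*6) - 446) = sqrt((1 + 1/2) - 446) = sqrt(3/2 - 446) = sqrt(-889/2) = I*sqrt(1778)/2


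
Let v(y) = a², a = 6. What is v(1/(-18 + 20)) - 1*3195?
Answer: -3159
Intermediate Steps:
v(y) = 36 (v(y) = 6² = 36)
v(1/(-18 + 20)) - 1*3195 = 36 - 1*3195 = 36 - 3195 = -3159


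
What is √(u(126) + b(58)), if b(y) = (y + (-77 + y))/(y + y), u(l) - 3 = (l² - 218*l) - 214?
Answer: 7*I*√810289/58 ≈ 108.64*I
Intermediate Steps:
u(l) = -211 + l² - 218*l (u(l) = 3 + ((l² - 218*l) - 214) = 3 + (-214 + l² - 218*l) = -211 + l² - 218*l)
b(y) = (-77 + 2*y)/(2*y) (b(y) = (-77 + 2*y)/((2*y)) = (-77 + 2*y)*(1/(2*y)) = (-77 + 2*y)/(2*y))
√(u(126) + b(58)) = √((-211 + 126² - 218*126) + (-77/2 + 58)/58) = √((-211 + 15876 - 27468) + (1/58)*(39/2)) = √(-11803 + 39/116) = √(-1369109/116) = 7*I*√810289/58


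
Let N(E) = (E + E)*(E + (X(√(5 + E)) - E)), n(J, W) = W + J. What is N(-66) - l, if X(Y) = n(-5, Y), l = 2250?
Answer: -1590 - 132*I*√61 ≈ -1590.0 - 1031.0*I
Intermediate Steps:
n(J, W) = J + W
X(Y) = -5 + Y
N(E) = 2*E*(-5 + √(5 + E)) (N(E) = (E + E)*(E + ((-5 + √(5 + E)) - E)) = (2*E)*(E + (-5 + √(5 + E) - E)) = (2*E)*(-5 + √(5 + E)) = 2*E*(-5 + √(5 + E)))
N(-66) - l = 2*(-66)*(-5 + √(5 - 66)) - 1*2250 = 2*(-66)*(-5 + √(-61)) - 2250 = 2*(-66)*(-5 + I*√61) - 2250 = (660 - 132*I*√61) - 2250 = -1590 - 132*I*√61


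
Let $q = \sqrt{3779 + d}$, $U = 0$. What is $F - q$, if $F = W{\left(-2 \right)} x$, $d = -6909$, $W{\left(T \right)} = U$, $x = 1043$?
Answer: $- i \sqrt{3130} \approx - 55.946 i$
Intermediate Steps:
$W{\left(T \right)} = 0$
$q = i \sqrt{3130}$ ($q = \sqrt{3779 - 6909} = \sqrt{-3130} = i \sqrt{3130} \approx 55.946 i$)
$F = 0$ ($F = 0 \cdot 1043 = 0$)
$F - q = 0 - i \sqrt{3130} = - i \sqrt{3130}$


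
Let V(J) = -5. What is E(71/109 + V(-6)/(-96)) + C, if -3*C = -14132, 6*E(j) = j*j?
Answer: 3094829230465/656971776 ≈ 4710.8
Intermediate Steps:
E(j) = j**2/6 (E(j) = (j*j)/6 = j**2/6)
C = 14132/3 (C = -1/3*(-14132) = 14132/3 ≈ 4710.7)
E(71/109 + V(-6)/(-96)) + C = (71/109 - 5/(-96))**2/6 + 14132/3 = (71*(1/109) - 5*(-1/96))**2/6 + 14132/3 = (71/109 + 5/96)**2/6 + 14132/3 = (7361/10464)**2/6 + 14132/3 = (1/6)*(54184321/109495296) + 14132/3 = 54184321/656971776 + 14132/3 = 3094829230465/656971776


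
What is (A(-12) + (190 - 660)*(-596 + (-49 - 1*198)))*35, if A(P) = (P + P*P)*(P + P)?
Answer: 13756470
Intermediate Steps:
A(P) = 2*P*(P + P**2) (A(P) = (P + P**2)*(2*P) = 2*P*(P + P**2))
(A(-12) + (190 - 660)*(-596 + (-49 - 1*198)))*35 = (2*(-12)**2*(1 - 12) + (190 - 660)*(-596 + (-49 - 1*198)))*35 = (2*144*(-11) - 470*(-596 + (-49 - 198)))*35 = (-3168 - 470*(-596 - 247))*35 = (-3168 - 470*(-843))*35 = (-3168 + 396210)*35 = 393042*35 = 13756470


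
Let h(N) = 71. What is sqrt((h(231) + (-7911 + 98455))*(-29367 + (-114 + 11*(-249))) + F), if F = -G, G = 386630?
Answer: I*sqrt(2920001930) ≈ 54037.0*I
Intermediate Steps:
F = -386630 (F = -1*386630 = -386630)
sqrt((h(231) + (-7911 + 98455))*(-29367 + (-114 + 11*(-249))) + F) = sqrt((71 + (-7911 + 98455))*(-29367 + (-114 + 11*(-249))) - 386630) = sqrt((71 + 90544)*(-29367 + (-114 - 2739)) - 386630) = sqrt(90615*(-29367 - 2853) - 386630) = sqrt(90615*(-32220) - 386630) = sqrt(-2919615300 - 386630) = sqrt(-2920001930) = I*sqrt(2920001930)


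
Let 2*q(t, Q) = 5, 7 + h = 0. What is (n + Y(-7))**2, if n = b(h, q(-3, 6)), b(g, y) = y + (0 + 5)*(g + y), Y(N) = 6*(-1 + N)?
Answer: 4624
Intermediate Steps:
h = -7 (h = -7 + 0 = -7)
q(t, Q) = 5/2 (q(t, Q) = (1/2)*5 = 5/2)
Y(N) = -6 + 6*N
b(g, y) = 5*g + 6*y (b(g, y) = y + 5*(g + y) = y + (5*g + 5*y) = 5*g + 6*y)
n = -20 (n = 5*(-7) + 6*(5/2) = -35 + 15 = -20)
(n + Y(-7))**2 = (-20 + (-6 + 6*(-7)))**2 = (-20 + (-6 - 42))**2 = (-20 - 48)**2 = (-68)**2 = 4624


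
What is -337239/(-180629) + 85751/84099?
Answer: 43850580040/15190718271 ≈ 2.8867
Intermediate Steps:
-337239/(-180629) + 85751/84099 = -337239*(-1/180629) + 85751*(1/84099) = 337239/180629 + 85751/84099 = 43850580040/15190718271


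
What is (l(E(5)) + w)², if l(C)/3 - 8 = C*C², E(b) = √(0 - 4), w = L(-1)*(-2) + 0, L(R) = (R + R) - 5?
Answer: 868 - 1824*I ≈ 868.0 - 1824.0*I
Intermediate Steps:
L(R) = -5 + 2*R (L(R) = 2*R - 5 = -5 + 2*R)
w = 14 (w = (-5 + 2*(-1))*(-2) + 0 = (-5 - 2)*(-2) + 0 = -7*(-2) + 0 = 14 + 0 = 14)
E(b) = 2*I (E(b) = √(-4) = 2*I)
l(C) = 24 + 3*C³ (l(C) = 24 + 3*(C*C²) = 24 + 3*C³)
(l(E(5)) + w)² = ((24 + 3*(2*I)³) + 14)² = ((24 + 3*(-8*I)) + 14)² = ((24 - 24*I) + 14)² = (38 - 24*I)²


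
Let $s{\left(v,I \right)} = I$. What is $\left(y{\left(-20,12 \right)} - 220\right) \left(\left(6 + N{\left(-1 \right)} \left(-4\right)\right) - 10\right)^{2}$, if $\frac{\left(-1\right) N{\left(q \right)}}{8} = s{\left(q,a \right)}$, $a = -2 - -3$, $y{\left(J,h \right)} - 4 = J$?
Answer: $-185024$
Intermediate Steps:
$y{\left(J,h \right)} = 4 + J$
$a = 1$ ($a = -2 + 3 = 1$)
$N{\left(q \right)} = -8$ ($N{\left(q \right)} = \left(-8\right) 1 = -8$)
$\left(y{\left(-20,12 \right)} - 220\right) \left(\left(6 + N{\left(-1 \right)} \left(-4\right)\right) - 10\right)^{2} = \left(\left(4 - 20\right) - 220\right) \left(\left(6 - -32\right) - 10\right)^{2} = \left(-16 - 220\right) \left(\left(6 + 32\right) - 10\right)^{2} = - 236 \left(38 - 10\right)^{2} = - 236 \cdot 28^{2} = \left(-236\right) 784 = -185024$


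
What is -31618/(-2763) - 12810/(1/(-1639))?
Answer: 58010846788/2763 ≈ 2.0996e+7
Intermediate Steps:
-31618/(-2763) - 12810/(1/(-1639)) = -31618*(-1/2763) - 12810/(-1/1639) = 31618/2763 - 12810*(-1639) = 31618/2763 + 20995590 = 58010846788/2763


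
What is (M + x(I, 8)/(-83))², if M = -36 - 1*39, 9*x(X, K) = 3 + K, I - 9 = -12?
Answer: 3140033296/558009 ≈ 5627.2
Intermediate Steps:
I = -3 (I = 9 - 12 = -3)
x(X, K) = ⅓ + K/9 (x(X, K) = (3 + K)/9 = ⅓ + K/9)
M = -75 (M = -36 - 39 = -75)
(M + x(I, 8)/(-83))² = (-75 + (⅓ + (⅑)*8)/(-83))² = (-75 + (⅓ + 8/9)*(-1/83))² = (-75 + (11/9)*(-1/83))² = (-75 - 11/747)² = (-56036/747)² = 3140033296/558009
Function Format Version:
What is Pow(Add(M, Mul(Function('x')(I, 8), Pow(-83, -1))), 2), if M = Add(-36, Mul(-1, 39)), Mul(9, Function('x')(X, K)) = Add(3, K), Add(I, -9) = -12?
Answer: Rational(3140033296, 558009) ≈ 5627.2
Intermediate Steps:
I = -3 (I = Add(9, -12) = -3)
Function('x')(X, K) = Add(Rational(1, 3), Mul(Rational(1, 9), K)) (Function('x')(X, K) = Mul(Rational(1, 9), Add(3, K)) = Add(Rational(1, 3), Mul(Rational(1, 9), K)))
M = -75 (M = Add(-36, -39) = -75)
Pow(Add(M, Mul(Function('x')(I, 8), Pow(-83, -1))), 2) = Pow(Add(-75, Mul(Add(Rational(1, 3), Mul(Rational(1, 9), 8)), Pow(-83, -1))), 2) = Pow(Add(-75, Mul(Add(Rational(1, 3), Rational(8, 9)), Rational(-1, 83))), 2) = Pow(Add(-75, Mul(Rational(11, 9), Rational(-1, 83))), 2) = Pow(Add(-75, Rational(-11, 747)), 2) = Pow(Rational(-56036, 747), 2) = Rational(3140033296, 558009)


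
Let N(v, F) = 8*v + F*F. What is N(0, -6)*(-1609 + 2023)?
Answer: 14904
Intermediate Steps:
N(v, F) = F² + 8*v (N(v, F) = 8*v + F² = F² + 8*v)
N(0, -6)*(-1609 + 2023) = ((-6)² + 8*0)*(-1609 + 2023) = (36 + 0)*414 = 36*414 = 14904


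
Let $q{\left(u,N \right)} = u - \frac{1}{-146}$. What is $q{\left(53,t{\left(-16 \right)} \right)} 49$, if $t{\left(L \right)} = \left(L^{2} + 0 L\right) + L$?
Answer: $\frac{379211}{146} \approx 2597.3$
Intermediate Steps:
$t{\left(L \right)} = L + L^{2}$ ($t{\left(L \right)} = \left(L^{2} + 0\right) + L = L^{2} + L = L + L^{2}$)
$q{\left(u,N \right)} = \frac{1}{146} + u$ ($q{\left(u,N \right)} = u - - \frac{1}{146} = u + \frac{1}{146} = \frac{1}{146} + u$)
$q{\left(53,t{\left(-16 \right)} \right)} 49 = \left(\frac{1}{146} + 53\right) 49 = \frac{7739}{146} \cdot 49 = \frac{379211}{146}$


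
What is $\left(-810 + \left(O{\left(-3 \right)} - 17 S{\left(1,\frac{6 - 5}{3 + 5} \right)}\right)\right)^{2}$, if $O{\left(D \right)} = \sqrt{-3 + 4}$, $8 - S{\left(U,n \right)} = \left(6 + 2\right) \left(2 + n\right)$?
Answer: $430336$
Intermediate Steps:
$S{\left(U,n \right)} = -8 - 8 n$ ($S{\left(U,n \right)} = 8 - \left(6 + 2\right) \left(2 + n\right) = 8 - 8 \left(2 + n\right) = 8 - \left(16 + 8 n\right) = -8 - 8 n$)
$O{\left(D \right)} = 1$ ($O{\left(D \right)} = \sqrt{1} = 1$)
$\left(-810 + \left(O{\left(-3 \right)} - 17 S{\left(1,\frac{6 - 5}{3 + 5} \right)}\right)\right)^{2} = \left(-810 - \left(-1 + 17 \left(-8 - 8 \frac{6 - 5}{3 + 5}\right)\right)\right)^{2} = \left(-810 - \left(-1 + 17 \left(-8 - 8 \cdot 1 \cdot \frac{1}{8}\right)\right)\right)^{2} = \left(-810 - \left(-1 + 17 \left(-8 - 1\right)\right)\right)^{2} = \left(-810 + \left(1 - -153\right)\right)^{2} = \left(-810 + \left(1 + 153\right)\right)^{2} = \left(-810 + 154\right)^{2} = \left(-656\right)^{2} = 430336$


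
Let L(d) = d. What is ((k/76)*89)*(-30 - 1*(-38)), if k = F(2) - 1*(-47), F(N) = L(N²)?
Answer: 9078/19 ≈ 477.79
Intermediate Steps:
F(N) = N²
k = 51 (k = 2² - 1*(-47) = 4 + 47 = 51)
((k/76)*89)*(-30 - 1*(-38)) = ((51/76)*89)*(-30 - 1*(-38)) = ((51*(1/76))*89)*(-30 + 38) = ((51/76)*89)*8 = (4539/76)*8 = 9078/19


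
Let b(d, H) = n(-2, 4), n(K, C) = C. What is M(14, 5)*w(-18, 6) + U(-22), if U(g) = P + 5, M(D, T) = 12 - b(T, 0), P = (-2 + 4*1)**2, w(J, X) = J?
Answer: -135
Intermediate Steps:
b(d, H) = 4
P = 4 (P = (-2 + 4)**2 = 2**2 = 4)
M(D, T) = 8 (M(D, T) = 12 - 1*4 = 12 - 4 = 8)
U(g) = 9 (U(g) = 4 + 5 = 9)
M(14, 5)*w(-18, 6) + U(-22) = 8*(-18) + 9 = -144 + 9 = -135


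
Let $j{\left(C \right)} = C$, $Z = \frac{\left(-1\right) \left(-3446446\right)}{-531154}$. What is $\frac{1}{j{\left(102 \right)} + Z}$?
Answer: $\frac{265577}{25365631} \approx 0.01047$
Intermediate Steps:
$Z = - \frac{1723223}{265577}$ ($Z = 3446446 \left(- \frac{1}{531154}\right) = - \frac{1723223}{265577} \approx -6.4886$)
$\frac{1}{j{\left(102 \right)} + Z} = \frac{1}{102 - \frac{1723223}{265577}} = \frac{1}{\frac{25365631}{265577}} = \frac{265577}{25365631}$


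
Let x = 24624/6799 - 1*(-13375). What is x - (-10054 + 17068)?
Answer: 43273063/6799 ≈ 6364.6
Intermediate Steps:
x = 90961249/6799 (x = 24624*(1/6799) + 13375 = 24624/6799 + 13375 = 90961249/6799 ≈ 13379.)
x - (-10054 + 17068) = 90961249/6799 - (-10054 + 17068) = 90961249/6799 - 1*7014 = 90961249/6799 - 7014 = 43273063/6799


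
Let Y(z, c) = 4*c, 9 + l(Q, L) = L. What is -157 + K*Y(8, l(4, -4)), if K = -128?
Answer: 6499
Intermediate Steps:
l(Q, L) = -9 + L
-157 + K*Y(8, l(4, -4)) = -157 - 512*(-9 - 4) = -157 - 512*(-13) = -157 - 128*(-52) = -157 + 6656 = 6499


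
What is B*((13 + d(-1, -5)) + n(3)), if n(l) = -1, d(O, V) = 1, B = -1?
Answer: -13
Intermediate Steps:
B*((13 + d(-1, -5)) + n(3)) = -((13 + 1) - 1) = -(14 - 1) = -1*13 = -13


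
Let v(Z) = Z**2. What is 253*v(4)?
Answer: 4048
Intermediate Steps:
253*v(4) = 253*4**2 = 253*16 = 4048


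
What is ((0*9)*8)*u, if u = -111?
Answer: 0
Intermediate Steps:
((0*9)*8)*u = ((0*9)*8)*(-111) = (0*8)*(-111) = 0*(-111) = 0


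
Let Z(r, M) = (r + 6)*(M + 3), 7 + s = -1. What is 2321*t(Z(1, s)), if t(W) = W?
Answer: -81235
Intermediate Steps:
s = -8 (s = -7 - 1 = -8)
Z(r, M) = (3 + M)*(6 + r) (Z(r, M) = (6 + r)*(3 + M) = (3 + M)*(6 + r))
2321*t(Z(1, s)) = 2321*(18 + 3*1 + 6*(-8) - 8*1) = 2321*(18 + 3 - 48 - 8) = 2321*(-35) = -81235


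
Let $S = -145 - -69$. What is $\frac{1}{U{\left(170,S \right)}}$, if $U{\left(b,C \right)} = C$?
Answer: $- \frac{1}{76} \approx -0.013158$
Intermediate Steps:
$S = -76$ ($S = -145 + 69 = -76$)
$\frac{1}{U{\left(170,S \right)}} = \frac{1}{-76} = - \frac{1}{76}$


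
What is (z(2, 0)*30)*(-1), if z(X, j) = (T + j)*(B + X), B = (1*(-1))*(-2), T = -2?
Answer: 240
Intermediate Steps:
B = 2 (B = -1*(-2) = 2)
z(X, j) = (-2 + j)*(2 + X)
(z(2, 0)*30)*(-1) = ((-4 - 2*2 + 2*0 + 2*0)*30)*(-1) = ((-4 - 4 + 0 + 0)*30)*(-1) = -8*30*(-1) = -240*(-1) = 240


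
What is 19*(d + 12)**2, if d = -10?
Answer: 76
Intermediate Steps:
19*(d + 12)**2 = 19*(-10 + 12)**2 = 19*2**2 = 19*4 = 76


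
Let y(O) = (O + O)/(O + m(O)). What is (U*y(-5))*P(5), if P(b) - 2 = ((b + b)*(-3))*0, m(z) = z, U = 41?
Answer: 82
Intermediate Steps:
P(b) = 2 (P(b) = 2 + ((b + b)*(-3))*0 = 2 + ((2*b)*(-3))*0 = 2 - 6*b*0 = 2 + 0 = 2)
y(O) = 1 (y(O) = (O + O)/(O + O) = (2*O)/((2*O)) = (2*O)*(1/(2*O)) = 1)
(U*y(-5))*P(5) = (41*1)*2 = 41*2 = 82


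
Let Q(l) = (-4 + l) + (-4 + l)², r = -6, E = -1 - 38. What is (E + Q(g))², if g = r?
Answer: 2601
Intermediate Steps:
E = -39
g = -6
Q(l) = -4 + l + (-4 + l)²
(E + Q(g))² = (-39 + (-4 - 6 + (-4 - 6)²))² = (-39 + (-4 - 6 + (-10)²))² = (-39 + (-4 - 6 + 100))² = (-39 + 90)² = 51² = 2601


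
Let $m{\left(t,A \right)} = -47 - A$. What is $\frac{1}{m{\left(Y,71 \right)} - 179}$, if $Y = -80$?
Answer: $- \frac{1}{297} \approx -0.003367$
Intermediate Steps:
$\frac{1}{m{\left(Y,71 \right)} - 179} = \frac{1}{\left(-47 - 71\right) - 179} = \frac{1}{-118 - 179} = \frac{1}{-297} = - \frac{1}{297}$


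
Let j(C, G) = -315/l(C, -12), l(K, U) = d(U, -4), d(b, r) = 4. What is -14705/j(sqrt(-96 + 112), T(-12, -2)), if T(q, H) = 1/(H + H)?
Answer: 11764/63 ≈ 186.73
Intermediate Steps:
l(K, U) = 4
T(q, H) = 1/(2*H)
j(C, G) = -315/4
-14705/j(sqrt(-96 + 112), T(-12, -2)) = -14705/(-315/4) = -14705*(-4/315) = 11764/63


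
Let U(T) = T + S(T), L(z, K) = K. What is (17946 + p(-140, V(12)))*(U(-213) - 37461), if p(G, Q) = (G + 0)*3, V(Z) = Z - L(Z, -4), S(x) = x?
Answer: -664007562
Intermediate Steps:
V(Z) = 4 + Z (V(Z) = Z - 1*(-4) = Z + 4 = 4 + Z)
p(G, Q) = 3*G (p(G, Q) = G*3 = 3*G)
U(T) = 2*T (U(T) = T + T = 2*T)
(17946 + p(-140, V(12)))*(U(-213) - 37461) = (17946 + 3*(-140))*(2*(-213) - 37461) = (17946 - 420)*(-426 - 37461) = 17526*(-37887) = -664007562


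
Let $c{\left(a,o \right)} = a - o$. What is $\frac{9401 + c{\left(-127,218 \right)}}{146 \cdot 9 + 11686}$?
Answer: $\frac{1132}{1625} \approx 0.69662$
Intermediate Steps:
$\frac{9401 + c{\left(-127,218 \right)}}{146 \cdot 9 + 11686} = \frac{9401 - 345}{146 \cdot 9 + 11686} = \frac{9401 - 345}{1314 + 11686} = \frac{9401 - 345}{13000} = 9056 \cdot \frac{1}{13000} = \frac{1132}{1625}$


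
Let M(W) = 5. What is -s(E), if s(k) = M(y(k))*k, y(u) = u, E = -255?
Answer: 1275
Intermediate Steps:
s(k) = 5*k
-s(E) = -5*(-255) = -1*(-1275) = 1275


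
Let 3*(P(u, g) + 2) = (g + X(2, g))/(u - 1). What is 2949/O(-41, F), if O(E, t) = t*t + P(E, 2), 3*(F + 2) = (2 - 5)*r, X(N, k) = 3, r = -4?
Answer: 371574/247 ≈ 1504.3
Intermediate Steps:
F = 2 (F = -2 + ((2 - 5)*(-4))/3 = -2 + (-3*(-4))/3 = -2 + (⅓)*12 = -2 + 4 = 2)
P(u, g) = -2 + (3 + g)/(3*(-1 + u)) (P(u, g) = -2 + ((g + 3)/(u - 1))/3 = -2 + ((3 + g)/(-1 + u))/3 = -2 + (3 + g)/(3*(-1 + u)))
O(E, t) = t² + (11 - 6*E)/(3*(-1 + E)) (O(E, t) = t*t + (9 + 2 - 6*E)/(3*(-1 + E)) = t² + (11 - 6*E)/(3*(-1 + E)))
2949/O(-41, F) = 2949/(((11 - 6*(-41) + 3*2²*(-1 - 41))/(3*(-1 - 41)))) = 2949/(((⅓)*(11 + 246 + 3*4*(-42))/(-42))) = 2949/(((⅓)*(-1/42)*(11 + 246 - 504))) = 2949/(((⅓)*(-1/42)*(-247))) = 2949/(247/126) = 2949*(126/247) = 371574/247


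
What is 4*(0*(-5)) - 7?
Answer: -7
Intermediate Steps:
4*(0*(-5)) - 7 = 4*0 - 7 = 0 - 7 = -7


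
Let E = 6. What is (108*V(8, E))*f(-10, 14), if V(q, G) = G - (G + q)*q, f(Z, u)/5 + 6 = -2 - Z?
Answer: -114480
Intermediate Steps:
f(Z, u) = -40 - 5*Z (f(Z, u) = -30 + 5*(-2 - Z) = -30 + (-10 - 5*Z) = -40 - 5*Z)
V(q, G) = G - q*(G + q)
(108*V(8, E))*f(-10, 14) = (108*(6 - 1*8² - 1*6*8))*(-40 - 5*(-10)) = (108*(6 - 1*64 - 48))*(-40 + 50) = (108*(6 - 64 - 48))*10 = (108*(-106))*10 = -11448*10 = -114480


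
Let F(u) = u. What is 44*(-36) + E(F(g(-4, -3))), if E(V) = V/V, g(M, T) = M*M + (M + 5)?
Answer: -1583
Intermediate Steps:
g(M, T) = 5 + M + M² (g(M, T) = M² + (5 + M) = 5 + M + M²)
E(V) = 1
44*(-36) + E(F(g(-4, -3))) = 44*(-36) + 1 = -1584 + 1 = -1583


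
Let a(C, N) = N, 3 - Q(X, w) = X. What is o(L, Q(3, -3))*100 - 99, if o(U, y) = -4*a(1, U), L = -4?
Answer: 1501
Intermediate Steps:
Q(X, w) = 3 - X
o(U, y) = -4*U
o(L, Q(3, -3))*100 - 99 = -4*(-4)*100 - 99 = 16*100 - 99 = 1600 - 99 = 1501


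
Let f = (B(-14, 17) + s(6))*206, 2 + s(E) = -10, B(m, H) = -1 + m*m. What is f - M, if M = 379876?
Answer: -342178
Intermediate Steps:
B(m, H) = -1 + m²
s(E) = -12 (s(E) = -2 - 10 = -12)
f = 37698 (f = ((-1 + (-14)²) - 12)*206 = ((-1 + 196) - 12)*206 = (195 - 12)*206 = 183*206 = 37698)
f - M = 37698 - 1*379876 = 37698 - 379876 = -342178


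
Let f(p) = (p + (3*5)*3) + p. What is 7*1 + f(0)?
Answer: 52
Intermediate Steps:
f(p) = 45 + 2*p (f(p) = (p + 15*3) + p = (p + 45) + p = (45 + p) + p = 45 + 2*p)
7*1 + f(0) = 7*1 + (45 + 2*0) = 7 + (45 + 0) = 7 + 45 = 52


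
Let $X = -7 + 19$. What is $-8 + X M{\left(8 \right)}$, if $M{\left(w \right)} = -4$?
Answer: $-56$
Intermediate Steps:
$X = 12$
$-8 + X M{\left(8 \right)} = -8 + 12 \left(-4\right) = -8 - 48 = -56$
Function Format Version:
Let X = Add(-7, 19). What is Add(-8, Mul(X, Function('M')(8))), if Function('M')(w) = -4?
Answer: -56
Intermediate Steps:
X = 12
Add(-8, Mul(X, Function('M')(8))) = Add(-8, Mul(12, -4)) = Add(-8, -48) = -56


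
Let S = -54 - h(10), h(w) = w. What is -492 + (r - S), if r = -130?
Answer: -558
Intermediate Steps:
S = -64 (S = -54 - 1*10 = -54 - 10 = -64)
-492 + (r - S) = -492 + (-130 - 1*(-64)) = -492 + (-130 + 64) = -492 - 66 = -558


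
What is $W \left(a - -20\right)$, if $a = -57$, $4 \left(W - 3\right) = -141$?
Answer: $\frac{4773}{4} \approx 1193.3$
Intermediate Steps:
$W = - \frac{129}{4}$ ($W = 3 + \frac{1}{4} \left(-141\right) = 3 - \frac{141}{4} = - \frac{129}{4} \approx -32.25$)
$W \left(a - -20\right) = - \frac{129 \left(-57 - -20\right)}{4} = - \frac{129 \left(-57 + 20\right)}{4} = \left(- \frac{129}{4}\right) \left(-37\right) = \frac{4773}{4}$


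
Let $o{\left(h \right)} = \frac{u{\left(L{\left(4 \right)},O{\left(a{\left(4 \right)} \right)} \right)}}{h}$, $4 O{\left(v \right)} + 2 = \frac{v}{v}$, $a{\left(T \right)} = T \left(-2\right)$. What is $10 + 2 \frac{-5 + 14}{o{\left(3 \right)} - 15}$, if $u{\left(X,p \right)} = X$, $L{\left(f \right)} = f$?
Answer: $\frac{356}{41} \approx 8.6829$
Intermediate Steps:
$a{\left(T \right)} = - 2 T$
$O{\left(v \right)} = - \frac{1}{4}$ ($O{\left(v \right)} = - \frac{1}{2} + \frac{v \frac{1}{v}}{4} = - \frac{1}{2} + \frac{1}{4} \cdot 1 = - \frac{1}{2} + \frac{1}{4} = - \frac{1}{4}$)
$o{\left(h \right)} = \frac{4}{h}$
$10 + 2 \frac{-5 + 14}{o{\left(3 \right)} - 15} = 10 + 2 \frac{-5 + 14}{\frac{4}{3} - 15} = 10 + 2 \frac{9}{4 \cdot \frac{1}{3} - 15} = 10 + 2 \frac{9}{\frac{4}{3} - 15} = 10 + 2 \frac{9}{- \frac{41}{3}} = 10 + 2 \cdot 9 \left(- \frac{3}{41}\right) = 10 + 2 \left(- \frac{27}{41}\right) = 10 - \frac{54}{41} = \frac{356}{41}$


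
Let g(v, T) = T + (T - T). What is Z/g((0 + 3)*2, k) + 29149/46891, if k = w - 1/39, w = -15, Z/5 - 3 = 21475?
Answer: -98186136898/13739063 ≈ -7146.5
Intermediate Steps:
Z = 107390 (Z = 15 + 5*21475 = 15 + 107375 = 107390)
k = -586/39 (k = -15 - 1/39 = -586/39 ≈ -15.026)
g(v, T) = T (g(v, T) = T + 0 = T)
Z/g((0 + 3)*2, k) + 29149/46891 = 107390/(-586/39) + 29149/46891 = 107390*(-39/586) + 29149*(1/46891) = -2094105/293 + 29149/46891 = -98186136898/13739063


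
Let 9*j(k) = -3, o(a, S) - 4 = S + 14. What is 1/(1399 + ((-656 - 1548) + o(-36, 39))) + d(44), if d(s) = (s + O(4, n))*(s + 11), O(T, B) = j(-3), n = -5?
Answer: 5389337/2244 ≈ 2401.7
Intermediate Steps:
o(a, S) = 18 + S (o(a, S) = 4 + (S + 14) = 4 + (14 + S) = 18 + S)
j(k) = -⅓ (j(k) = (⅑)*(-3) = -⅓)
O(T, B) = -⅓
d(s) = (11 + s)*(-⅓ + s) (d(s) = (s - ⅓)*(s + 11) = (-⅓ + s)*(11 + s) = (11 + s)*(-⅓ + s))
1/(1399 + ((-656 - 1548) + o(-36, 39))) + d(44) = 1/(1399 + ((-656 - 1548) + (18 + 39))) + (-11/3 + 44² + (32/3)*44) = 1/(1399 + (-2204 + 57)) + (-11/3 + 1936 + 1408/3) = 1/(1399 - 2147) + 7205/3 = 1/(-748) + 7205/3 = -1/748 + 7205/3 = 5389337/2244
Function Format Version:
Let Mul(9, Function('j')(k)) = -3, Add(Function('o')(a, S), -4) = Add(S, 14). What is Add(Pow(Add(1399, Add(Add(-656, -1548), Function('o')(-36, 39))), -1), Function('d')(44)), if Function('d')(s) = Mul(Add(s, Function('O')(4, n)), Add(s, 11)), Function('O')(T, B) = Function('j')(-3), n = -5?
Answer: Rational(5389337, 2244) ≈ 2401.7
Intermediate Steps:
Function('o')(a, S) = Add(18, S) (Function('o')(a, S) = Add(4, Add(S, 14)) = Add(4, Add(14, S)) = Add(18, S))
Function('j')(k) = Rational(-1, 3) (Function('j')(k) = Mul(Rational(1, 9), -3) = Rational(-1, 3))
Function('O')(T, B) = Rational(-1, 3)
Function('d')(s) = Mul(Add(11, s), Add(Rational(-1, 3), s)) (Function('d')(s) = Mul(Add(s, Rational(-1, 3)), Add(s, 11)) = Mul(Add(Rational(-1, 3), s), Add(11, s)) = Mul(Add(11, s), Add(Rational(-1, 3), s)))
Add(Pow(Add(1399, Add(Add(-656, -1548), Function('o')(-36, 39))), -1), Function('d')(44)) = Add(Pow(Add(1399, Add(Add(-656, -1548), Add(18, 39))), -1), Add(Rational(-11, 3), Pow(44, 2), Mul(Rational(32, 3), 44))) = Add(Pow(Add(1399, Add(-2204, 57)), -1), Add(Rational(-11, 3), 1936, Rational(1408, 3))) = Add(Pow(Add(1399, -2147), -1), Rational(7205, 3)) = Add(Pow(-748, -1), Rational(7205, 3)) = Add(Rational(-1, 748), Rational(7205, 3)) = Rational(5389337, 2244)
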